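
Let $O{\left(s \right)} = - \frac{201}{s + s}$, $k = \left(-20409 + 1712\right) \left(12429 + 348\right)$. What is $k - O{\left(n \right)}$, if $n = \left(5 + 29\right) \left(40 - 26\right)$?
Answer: $- \frac{227424773487}{952} \approx -2.3889 \cdot 10^{8}$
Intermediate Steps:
$n = 476$ ($n = 34 \cdot 14 = 476$)
$k = -238891569$ ($k = \left(-18697\right) 12777 = -238891569$)
$O{\left(s \right)} = - \frac{201}{2 s}$
$k - O{\left(n \right)} = -238891569 - - \frac{201}{2 \cdot 476} = -238891569 - \left(- \frac{201}{2}\right) \frac{1}{476} = -238891569 - - \frac{201}{952} = -238891569 + \frac{201}{952} = - \frac{227424773487}{952}$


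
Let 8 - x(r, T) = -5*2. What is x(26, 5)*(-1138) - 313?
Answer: -20797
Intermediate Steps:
x(r, T) = 18 (x(r, T) = 8 - (-5)*2 = 8 - 1*(-10) = 8 + 10 = 18)
x(26, 5)*(-1138) - 313 = 18*(-1138) - 313 = -20484 - 313 = -20797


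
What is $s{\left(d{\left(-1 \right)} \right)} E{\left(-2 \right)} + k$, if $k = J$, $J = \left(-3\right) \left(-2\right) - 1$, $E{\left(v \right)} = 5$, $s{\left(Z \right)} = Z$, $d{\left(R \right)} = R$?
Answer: $0$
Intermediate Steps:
$J = 5$ ($J = 6 - 1 = 5$)
$k = 5$
$s{\left(d{\left(-1 \right)} \right)} E{\left(-2 \right)} + k = \left(-1\right) 5 + 5 = -5 + 5 = 0$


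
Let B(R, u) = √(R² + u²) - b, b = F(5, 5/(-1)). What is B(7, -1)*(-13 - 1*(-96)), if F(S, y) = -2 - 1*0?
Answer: 166 + 415*√2 ≈ 752.90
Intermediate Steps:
F(S, y) = -2 (F(S, y) = -2 + 0 = -2)
b = -2
B(R, u) = 2 + √(R² + u²) (B(R, u) = √(R² + u²) - 1*(-2) = √(R² + u²) + 2 = 2 + √(R² + u²))
B(7, -1)*(-13 - 1*(-96)) = (2 + √(7² + (-1)²))*(-13 - 1*(-96)) = (2 + √(49 + 1))*(-13 + 96) = (2 + √50)*83 = (2 + 5*√2)*83 = 166 + 415*√2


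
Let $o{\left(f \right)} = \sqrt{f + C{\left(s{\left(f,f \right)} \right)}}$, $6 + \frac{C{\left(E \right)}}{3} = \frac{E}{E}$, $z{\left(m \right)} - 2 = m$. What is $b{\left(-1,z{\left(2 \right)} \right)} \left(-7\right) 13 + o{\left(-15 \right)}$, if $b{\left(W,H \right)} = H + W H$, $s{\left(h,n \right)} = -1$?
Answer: $i \sqrt{30} \approx 5.4772 i$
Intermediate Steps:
$z{\left(m \right)} = 2 + m$
$C{\left(E \right)} = -15$ ($C{\left(E \right)} = -18 + 3 \frac{E}{E} = -18 + 3 \cdot 1 = -18 + 3 = -15$)
$b{\left(W,H \right)} = H + H W$
$o{\left(f \right)} = \sqrt{-15 + f}$ ($o{\left(f \right)} = \sqrt{f - 15} = \sqrt{-15 + f}$)
$b{\left(-1,z{\left(2 \right)} \right)} \left(-7\right) 13 + o{\left(-15 \right)} = \left(2 + 2\right) \left(1 - 1\right) \left(-7\right) 13 + \sqrt{-15 - 15} = 4 \cdot 0 \left(-7\right) 13 + \sqrt{-30} = 0 \left(-7\right) 13 + i \sqrt{30} = 0 \cdot 13 + i \sqrt{30} = 0 + i \sqrt{30} = i \sqrt{30}$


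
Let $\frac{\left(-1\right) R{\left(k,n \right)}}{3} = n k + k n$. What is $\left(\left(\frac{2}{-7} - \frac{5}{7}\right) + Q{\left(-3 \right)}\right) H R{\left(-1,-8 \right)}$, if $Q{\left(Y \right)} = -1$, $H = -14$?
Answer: $-1344$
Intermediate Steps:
$R{\left(k,n \right)} = - 6 k n$ ($R{\left(k,n \right)} = - 3 \left(n k + k n\right) = - 3 \left(k n + k n\right) = - 3 \cdot 2 k n = - 6 k n$)
$\left(\left(\frac{2}{-7} - \frac{5}{7}\right) + Q{\left(-3 \right)}\right) H R{\left(-1,-8 \right)} = \left(\left(\frac{2}{-7} - \frac{5}{7}\right) - 1\right) \left(-14\right) \left(\left(-6\right) \left(-1\right) \left(-8\right)\right) = \left(\left(2 \left(- \frac{1}{7}\right) - \frac{5}{7}\right) - 1\right) \left(-14\right) \left(-48\right) = \left(\left(- \frac{2}{7} - \frac{5}{7}\right) - 1\right) \left(-14\right) \left(-48\right) = \left(-1 - 1\right) \left(-14\right) \left(-48\right) = \left(-2\right) \left(-14\right) \left(-48\right) = 28 \left(-48\right) = -1344$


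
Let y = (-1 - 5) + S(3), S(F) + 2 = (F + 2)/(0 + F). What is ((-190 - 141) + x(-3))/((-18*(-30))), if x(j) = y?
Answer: -253/405 ≈ -0.62469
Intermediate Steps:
S(F) = -2 + (2 + F)/F (S(F) = -2 + (F + 2)/(0 + F) = -2 + (2 + F)/F)
y = -19/3 (y = (-1 - 5) + (2 - 1*3)/3 = -6 + (2 - 3)/3 = -6 + (⅓)*(-1) = -6 - ⅓ = -19/3 ≈ -6.3333)
x(j) = -19/3
((-190 - 141) + x(-3))/((-18*(-30))) = ((-190 - 141) - 19/3)/((-18*(-30))) = (-331 - 19/3)/540 = -1012/3*1/540 = -253/405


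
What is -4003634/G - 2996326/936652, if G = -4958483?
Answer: -5553609870045/2322186509458 ≈ -2.3915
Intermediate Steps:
-4003634/G - 2996326/936652 = -4003634/(-4958483) - 2996326/936652 = -4003634*(-1/4958483) - 2996326*1/936652 = 4003634/4958483 - 1498163/468326 = -5553609870045/2322186509458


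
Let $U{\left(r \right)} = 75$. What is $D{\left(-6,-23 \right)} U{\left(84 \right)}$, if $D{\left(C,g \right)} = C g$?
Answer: $10350$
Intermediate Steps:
$D{\left(-6,-23 \right)} U{\left(84 \right)} = \left(-6\right) \left(-23\right) 75 = 138 \cdot 75 = 10350$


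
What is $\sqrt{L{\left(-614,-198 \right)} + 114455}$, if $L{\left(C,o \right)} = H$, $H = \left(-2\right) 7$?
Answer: $\sqrt{114441} \approx 338.29$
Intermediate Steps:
$H = -14$
$L{\left(C,o \right)} = -14$
$\sqrt{L{\left(-614,-198 \right)} + 114455} = \sqrt{-14 + 114455} = \sqrt{114441}$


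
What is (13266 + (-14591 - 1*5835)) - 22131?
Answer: -29291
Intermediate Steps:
(13266 + (-14591 - 1*5835)) - 22131 = (13266 + (-14591 - 5835)) - 22131 = (13266 - 20426) - 22131 = -7160 - 22131 = -29291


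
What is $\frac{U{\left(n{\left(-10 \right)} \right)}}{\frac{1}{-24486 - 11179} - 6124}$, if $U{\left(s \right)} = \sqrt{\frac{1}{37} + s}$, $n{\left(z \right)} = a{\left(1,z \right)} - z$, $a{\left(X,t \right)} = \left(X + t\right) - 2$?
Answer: $- \frac{213990 i \sqrt{37}}{8081261057} \approx - 0.00016107 i$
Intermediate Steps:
$a{\left(X,t \right)} = -2 + X + t$
$n{\left(z \right)} = -1$ ($n{\left(z \right)} = \left(-2 + 1 + z\right) - z = \left(-1 + z\right) - z = -1$)
$U{\left(s \right)} = \sqrt{\frac{1}{37} + s}$
$\frac{U{\left(n{\left(-10 \right)} \right)}}{\frac{1}{-24486 - 11179} - 6124} = \frac{\frac{1}{37} \sqrt{37 + 1369 \left(-1\right)}}{\frac{1}{-24486 - 11179} - 6124} = \frac{\frac{1}{37} \sqrt{37 - 1369}}{\frac{1}{-35665} - 6124} = \frac{\frac{1}{37} \sqrt{-1332}}{- \frac{1}{35665} - 6124} = \frac{\frac{1}{37} \cdot 6 i \sqrt{37}}{- \frac{218412461}{35665}} = \frac{6 i \sqrt{37}}{37} \left(- \frac{35665}{218412461}\right) = - \frac{213990 i \sqrt{37}}{8081261057}$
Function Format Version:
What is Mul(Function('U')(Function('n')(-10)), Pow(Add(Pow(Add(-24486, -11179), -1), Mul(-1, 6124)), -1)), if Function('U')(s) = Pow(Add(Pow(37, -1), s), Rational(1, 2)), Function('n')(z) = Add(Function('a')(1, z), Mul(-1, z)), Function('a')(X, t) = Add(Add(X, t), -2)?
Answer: Mul(Rational(-213990, 8081261057), I, Pow(37, Rational(1, 2))) ≈ Mul(-0.00016107, I)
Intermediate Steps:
Function('a')(X, t) = Add(-2, X, t)
Function('n')(z) = -1 (Function('n')(z) = Add(Add(-2, 1, z), Mul(-1, z)) = Add(Add(-1, z), Mul(-1, z)) = -1)
Function('U')(s) = Pow(Add(Rational(1, 37), s), Rational(1, 2))
Mul(Function('U')(Function('n')(-10)), Pow(Add(Pow(Add(-24486, -11179), -1), Mul(-1, 6124)), -1)) = Mul(Mul(Rational(1, 37), Pow(Add(37, Mul(1369, -1)), Rational(1, 2))), Pow(Add(Pow(Add(-24486, -11179), -1), Mul(-1, 6124)), -1)) = Mul(Mul(Rational(1, 37), Pow(Add(37, -1369), Rational(1, 2))), Pow(Add(Pow(-35665, -1), -6124), -1)) = Mul(Mul(Rational(1, 37), Pow(-1332, Rational(1, 2))), Pow(Add(Rational(-1, 35665), -6124), -1)) = Mul(Mul(Rational(1, 37), Mul(6, I, Pow(37, Rational(1, 2)))), Pow(Rational(-218412461, 35665), -1)) = Mul(Mul(Rational(6, 37), I, Pow(37, Rational(1, 2))), Rational(-35665, 218412461)) = Mul(Rational(-213990, 8081261057), I, Pow(37, Rational(1, 2)))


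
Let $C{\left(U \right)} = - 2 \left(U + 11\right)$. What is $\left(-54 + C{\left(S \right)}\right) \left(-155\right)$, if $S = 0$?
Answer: $11780$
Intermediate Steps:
$C{\left(U \right)} = -22 - 2 U$ ($C{\left(U \right)} = - 2 \left(11 + U\right) = -22 - 2 U$)
$\left(-54 + C{\left(S \right)}\right) \left(-155\right) = \left(-54 - 22\right) \left(-155\right) = \left(-76\right) \left(-155\right) = 11780$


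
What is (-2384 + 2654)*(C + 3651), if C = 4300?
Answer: 2146770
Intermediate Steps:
(-2384 + 2654)*(C + 3651) = (-2384 + 2654)*(4300 + 3651) = 270*7951 = 2146770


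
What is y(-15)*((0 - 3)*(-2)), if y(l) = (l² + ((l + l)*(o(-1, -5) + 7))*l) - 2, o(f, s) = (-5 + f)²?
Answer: 117438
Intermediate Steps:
y(l) = -2 + 87*l² (y(l) = (l² + ((l + l)*((-5 - 1)² + 7))*l) - 2 = (l² + ((2*l)*((-6)² + 7))*l) - 2 = (l² + ((2*l)*(36 + 7))*l) - 2 = (l² + ((2*l)*43)*l) - 2 = (l² + (86*l)*l) - 2 = (l² + 86*l²) - 2 = 87*l² - 2 = -2 + 87*l²)
y(-15)*((0 - 3)*(-2)) = (-2 + 87*(-15)²)*((0 - 3)*(-2)) = (-2 + 87*225)*(-3*(-2)) = (-2 + 19575)*6 = 19573*6 = 117438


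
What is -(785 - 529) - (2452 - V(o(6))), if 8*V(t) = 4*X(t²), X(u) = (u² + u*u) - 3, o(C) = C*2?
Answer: 36053/2 ≈ 18027.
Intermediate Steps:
o(C) = 2*C
X(u) = -3 + 2*u² (X(u) = (u² + u²) - 3 = 2*u² - 3 = -3 + 2*u²)
V(t) = -3/2 + t⁴ (V(t) = (4*(-3 + 2*(t²)²))/8 = (4*(-3 + 2*t⁴))/8 = (-12 + 8*t⁴)/8 = -3/2 + t⁴)
-(785 - 529) - (2452 - V(o(6))) = -(785 - 529) - (2452 - (-3/2 + (2*6)⁴)) = -1*256 - (2452 - (-3/2 + 12⁴)) = -256 - (2452 - (-3/2 + 20736)) = -256 - (2452 - 1*41469/2) = -256 - (2452 - 41469/2) = -256 - 1*(-36565/2) = -256 + 36565/2 = 36053/2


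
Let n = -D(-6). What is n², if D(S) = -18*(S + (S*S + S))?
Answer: 186624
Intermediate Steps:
D(S) = -36*S - 18*S² (D(S) = -18*(S + (S² + S)) = -18*(S + (S + S²)) = -18*(S² + 2*S) = -36*S - 18*S²)
n = 432 (n = -(-18)*(-6)*(2 - 6) = -(-18)*(-6)*(-4) = -1*(-432) = 432)
n² = 432² = 186624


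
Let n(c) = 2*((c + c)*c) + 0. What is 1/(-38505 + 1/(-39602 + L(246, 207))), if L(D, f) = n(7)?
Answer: -39406/1517328031 ≈ -2.5971e-5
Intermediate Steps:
n(c) = 4*c² (n(c) = 2*((2*c)*c) + 0 = 2*(2*c²) + 0 = 4*c² + 0 = 4*c²)
L(D, f) = 196 (L(D, f) = 4*7² = 4*49 = 196)
1/(-38505 + 1/(-39602 + L(246, 207))) = 1/(-38505 + 1/(-39602 + 196)) = 1/(-38505 + 1/(-39406)) = 1/(-38505 - 1/39406) = 1/(-1517328031/39406) = -39406/1517328031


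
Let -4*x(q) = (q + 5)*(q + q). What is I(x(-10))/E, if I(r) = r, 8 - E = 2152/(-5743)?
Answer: -143575/48096 ≈ -2.9852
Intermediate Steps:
E = 48096/5743 (E = 8 - 2152/(-5743) = 8 - 2152*(-1)/5743 = 8 - 1*(-2152/5743) = 8 + 2152/5743 = 48096/5743 ≈ 8.3747)
x(q) = -q*(5 + q)/2 (x(q) = -(q + 5)*(q + q)/4 = -(5 + q)*2*q/4 = -q*(5 + q)/2)
I(x(-10))/E = (-½*(-10)*(5 - 10))/(48096/5743) = -½*(-10)*(-5)*(5743/48096) = -25*5743/48096 = -143575/48096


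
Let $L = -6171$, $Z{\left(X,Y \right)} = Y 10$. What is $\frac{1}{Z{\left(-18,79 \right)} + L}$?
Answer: $- \frac{1}{5381} \approx -0.00018584$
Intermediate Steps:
$Z{\left(X,Y \right)} = 10 Y$
$\frac{1}{Z{\left(-18,79 \right)} + L} = \frac{1}{10 \cdot 79 - 6171} = \frac{1}{790 - 6171} = \frac{1}{-5381} = - \frac{1}{5381}$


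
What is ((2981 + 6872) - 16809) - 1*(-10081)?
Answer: 3125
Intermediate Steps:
((2981 + 6872) - 16809) - 1*(-10081) = (9853 - 16809) + 10081 = -6956 + 10081 = 3125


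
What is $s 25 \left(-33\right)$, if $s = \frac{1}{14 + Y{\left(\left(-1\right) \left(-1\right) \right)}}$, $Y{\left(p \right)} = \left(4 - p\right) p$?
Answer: $- \frac{825}{17} \approx -48.529$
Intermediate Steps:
$Y{\left(p \right)} = p \left(4 - p\right)$
$s = \frac{1}{17}$ ($s = \frac{1}{14 + \left(-1\right) \left(-1\right) \left(4 - \left(-1\right) \left(-1\right)\right)} = \frac{1}{14 + 1 \left(4 - 1\right)} = \frac{1}{14 + 1 \cdot 3} = \frac{1}{14 + 3} = \frac{1}{17} \approx 0.058824$)
$s 25 \left(-33\right) = \frac{1}{17} \cdot 25 \left(-33\right) = \frac{25}{17} \left(-33\right) = - \frac{825}{17}$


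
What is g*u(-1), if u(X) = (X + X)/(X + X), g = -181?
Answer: -181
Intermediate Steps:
u(X) = 1 (u(X) = (2*X)/((2*X)) = (2*X)*(1/(2*X)) = 1)
g*u(-1) = -181*1 = -181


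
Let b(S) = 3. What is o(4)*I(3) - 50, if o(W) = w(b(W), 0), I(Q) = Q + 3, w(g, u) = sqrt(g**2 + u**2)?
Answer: -32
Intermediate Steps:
I(Q) = 3 + Q
o(W) = 3 (o(W) = sqrt(3**2 + 0**2) = sqrt(9 + 0) = sqrt(9) = 3)
o(4)*I(3) - 50 = 3*(3 + 3) - 50 = 3*6 - 50 = 18 - 50 = -32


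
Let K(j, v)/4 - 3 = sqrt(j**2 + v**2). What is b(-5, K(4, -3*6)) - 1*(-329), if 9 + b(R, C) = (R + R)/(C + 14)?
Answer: 381185/1191 - 20*sqrt(85)/1191 ≈ 319.90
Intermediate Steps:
K(j, v) = 12 + 4*sqrt(j**2 + v**2)
b(R, C) = -9 + 2*R/(14 + C) (b(R, C) = -9 + (R + R)/(C + 14) = -9 + (2*R)/(14 + C) = -9 + 2*R/(14 + C))
b(-5, K(4, -3*6)) - 1*(-329) = (-126 - 9*(12 + 4*sqrt(4**2 + (-3*6)**2)) + 2*(-5))/(14 + (12 + 4*sqrt(4**2 + (-3*6)**2))) - 1*(-329) = (-126 - 9*(12 + 4*sqrt(16 + (-18)**2)) - 10)/(14 + (12 + 4*sqrt(16 + (-18)**2))) + 329 = (-126 - 9*(12 + 4*sqrt(16 + 324)) - 10)/(14 + (12 + 4*sqrt(16 + 324))) + 329 = (-126 - 9*(12 + 4*sqrt(340)) - 10)/(14 + (12 + 4*sqrt(340))) + 329 = (-126 - 9*(12 + 4*(2*sqrt(85))) - 10)/(14 + (12 + 4*(2*sqrt(85)))) + 329 = (-126 - 9*(12 + 8*sqrt(85)) - 10)/(14 + (12 + 8*sqrt(85))) + 329 = (-126 + (-108 - 72*sqrt(85)) - 10)/(26 + 8*sqrt(85)) + 329 = (-244 - 72*sqrt(85))/(26 + 8*sqrt(85)) + 329 = 329 + (-244 - 72*sqrt(85))/(26 + 8*sqrt(85))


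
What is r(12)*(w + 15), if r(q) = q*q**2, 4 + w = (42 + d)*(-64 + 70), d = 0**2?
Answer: 454464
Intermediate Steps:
d = 0
w = 248 (w = -4 + (42 + 0)*(-64 + 70) = -4 + 42*6 = -4 + 252 = 248)
r(q) = q**3
r(12)*(w + 15) = 12**3*(248 + 15) = 1728*263 = 454464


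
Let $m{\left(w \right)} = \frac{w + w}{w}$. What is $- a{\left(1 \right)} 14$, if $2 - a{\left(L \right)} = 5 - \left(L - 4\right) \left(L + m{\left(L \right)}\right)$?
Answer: $168$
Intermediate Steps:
$m{\left(w \right)} = 2$ ($m{\left(w \right)} = \frac{2 w}{w} = 2$)
$a{\left(L \right)} = -3 + \left(-4 + L\right) \left(2 + L\right)$ ($a{\left(L \right)} = 2 - \left(5 - \left(L - 4\right) \left(L + 2\right)\right) = 2 - \left(5 - \left(-4 + L\right) \left(2 + L\right)\right) = 2 + \left(-5 + \left(-4 + L\right) \left(2 + L\right)\right) = -3 + \left(-4 + L\right) \left(2 + L\right)$)
$- a{\left(1 \right)} 14 = - (-11 + 1^{2} - 2) 14 = - (-11 + 1 - 2) 14 = \left(-1\right) \left(-12\right) 14 = 12 \cdot 14 = 168$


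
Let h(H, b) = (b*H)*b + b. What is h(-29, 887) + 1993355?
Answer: -20822059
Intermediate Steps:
h(H, b) = b + H*b**2 (h(H, b) = (H*b)*b + b = H*b**2 + b = b + H*b**2)
h(-29, 887) + 1993355 = 887*(1 - 29*887) + 1993355 = 887*(1 - 25723) + 1993355 = 887*(-25722) + 1993355 = -22815414 + 1993355 = -20822059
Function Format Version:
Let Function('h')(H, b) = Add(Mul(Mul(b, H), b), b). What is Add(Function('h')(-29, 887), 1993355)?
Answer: -20822059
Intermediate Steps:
Function('h')(H, b) = Add(b, Mul(H, Pow(b, 2))) (Function('h')(H, b) = Add(Mul(Mul(H, b), b), b) = Add(Mul(H, Pow(b, 2)), b) = Add(b, Mul(H, Pow(b, 2))))
Add(Function('h')(-29, 887), 1993355) = Add(Mul(887, Add(1, Mul(-29, 887))), 1993355) = Add(Mul(887, Add(1, -25723)), 1993355) = Add(Mul(887, -25722), 1993355) = Add(-22815414, 1993355) = -20822059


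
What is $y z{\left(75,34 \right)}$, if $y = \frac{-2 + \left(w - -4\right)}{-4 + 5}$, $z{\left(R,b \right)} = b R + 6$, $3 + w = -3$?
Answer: $-10224$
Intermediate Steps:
$w = -6$ ($w = -3 - 3 = -6$)
$z{\left(R,b \right)} = 6 + R b$ ($z{\left(R,b \right)} = R b + 6 = 6 + R b$)
$y = -4$ ($y = \frac{-2 - 2}{-4 + 5} = \frac{-2 + \left(-6 + 4\right)}{1} = \left(-2 - 2\right) 1 = \left(-4\right) 1 = -4$)
$y z{\left(75,34 \right)} = - 4 \left(6 + 75 \cdot 34\right) = - 4 \left(6 + 2550\right) = \left(-4\right) 2556 = -10224$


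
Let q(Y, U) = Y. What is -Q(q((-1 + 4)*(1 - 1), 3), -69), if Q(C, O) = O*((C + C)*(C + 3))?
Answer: 0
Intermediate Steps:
Q(C, O) = 2*C*O*(3 + C) (Q(C, O) = O*((2*C)*(3 + C)) = O*(2*C*(3 + C)) = 2*C*O*(3 + C))
-Q(q((-1 + 4)*(1 - 1), 3), -69) = -2*(-1 + 4)*(1 - 1)*(-69)*(3 + (-1 + 4)*(1 - 1)) = -2*3*0*(-69)*(3 + 3*0) = -2*0*(-69)*(3 + 0) = -2*0*(-69)*3 = -1*0 = 0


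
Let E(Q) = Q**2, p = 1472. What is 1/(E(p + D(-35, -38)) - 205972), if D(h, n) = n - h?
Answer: 1/1951989 ≈ 5.1230e-7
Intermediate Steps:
1/(E(p + D(-35, -38)) - 205972) = 1/((1472 + (-38 - 1*(-35)))**2 - 205972) = 1/((1472 + (-38 + 35))**2 - 205972) = 1/((1472 - 3)**2 - 205972) = 1/(1469**2 - 205972) = 1/(2157961 - 205972) = 1/1951989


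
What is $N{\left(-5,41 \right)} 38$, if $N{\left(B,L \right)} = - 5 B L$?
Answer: $38950$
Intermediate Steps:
$N{\left(B,L \right)} = - 5 B L$
$N{\left(-5,41 \right)} 38 = \left(-5\right) \left(-5\right) 41 \cdot 38 = 1025 \cdot 38 = 38950$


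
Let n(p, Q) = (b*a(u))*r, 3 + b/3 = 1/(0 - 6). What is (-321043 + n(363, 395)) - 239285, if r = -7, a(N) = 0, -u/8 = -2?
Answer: -560328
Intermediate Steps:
u = 16 (u = -8*(-2) = 16)
b = -19/2 (b = -9 + 3/(0 - 6) = -9 + 3/(-6) = -9 + 3*(-1/6) = -9 - 1/2 = -19/2 ≈ -9.5000)
n(p, Q) = 0 (n(p, Q) = -19/2*0*(-7) = 0*(-7) = 0)
(-321043 + n(363, 395)) - 239285 = (-321043 + 0) - 239285 = -321043 - 239285 = -560328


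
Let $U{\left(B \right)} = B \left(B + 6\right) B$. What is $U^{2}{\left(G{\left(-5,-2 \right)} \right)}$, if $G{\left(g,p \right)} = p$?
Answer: $256$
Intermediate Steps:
$U{\left(B \right)} = B^{2} \left(6 + B\right)$ ($U{\left(B \right)} = B \left(6 + B\right) B = B^{2} \left(6 + B\right)$)
$U^{2}{\left(G{\left(-5,-2 \right)} \right)} = \left(\left(-2\right)^{2} \left(6 - 2\right)\right)^{2} = \left(4 \cdot 4\right)^{2} = 16^{2} = 256$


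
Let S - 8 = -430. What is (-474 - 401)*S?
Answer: 369250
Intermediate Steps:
S = -422 (S = 8 - 430 = -422)
(-474 - 401)*S = (-474 - 401)*(-422) = -875*(-422) = 369250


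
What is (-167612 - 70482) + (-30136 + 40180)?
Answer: -228050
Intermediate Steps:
(-167612 - 70482) + (-30136 + 40180) = -238094 + 10044 = -228050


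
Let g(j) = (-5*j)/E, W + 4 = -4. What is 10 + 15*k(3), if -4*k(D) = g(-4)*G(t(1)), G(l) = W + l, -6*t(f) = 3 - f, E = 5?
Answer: 135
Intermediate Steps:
W = -8 (W = -4 - 4 = -8)
t(f) = -½ + f/6 (t(f) = -(3 - f)/6 = -½ + f/6)
g(j) = -j (g(j) = -5*j/5 = -5*j*(⅕) = -j)
G(l) = -8 + l
k(D) = 25/3 (k(D) = -(-1*(-4))*(-8 + (-½ + (⅙)*1))/4 = -(-8 + (-½ + ⅙)) = -(-8 - ⅓) = -(-25)/3 = -¼*(-100/3) = 25/3)
10 + 15*k(3) = 10 + 15*(25/3) = 10 + 125 = 135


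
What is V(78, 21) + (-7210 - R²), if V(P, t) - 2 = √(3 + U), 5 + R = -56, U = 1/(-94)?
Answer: -10929 + √26414/94 ≈ -10927.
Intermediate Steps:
U = -1/94 ≈ -0.010638
R = -61 (R = -5 - 56 = -61)
V(P, t) = 2 + √26414/94 (V(P, t) = 2 + √(3 - 1/94) = 2 + √(281/94) = 2 + √26414/94)
V(78, 21) + (-7210 - R²) = (2 + √26414/94) + (-7210 - 1*(-61)²) = (2 + √26414/94) + (-7210 - 1*3721) = (2 + √26414/94) + (-7210 - 3721) = (2 + √26414/94) - 10931 = -10929 + √26414/94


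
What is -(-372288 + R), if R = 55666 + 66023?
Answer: 250599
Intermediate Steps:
R = 121689
-(-372288 + R) = -(-372288 + 121689) = -1*(-250599) = 250599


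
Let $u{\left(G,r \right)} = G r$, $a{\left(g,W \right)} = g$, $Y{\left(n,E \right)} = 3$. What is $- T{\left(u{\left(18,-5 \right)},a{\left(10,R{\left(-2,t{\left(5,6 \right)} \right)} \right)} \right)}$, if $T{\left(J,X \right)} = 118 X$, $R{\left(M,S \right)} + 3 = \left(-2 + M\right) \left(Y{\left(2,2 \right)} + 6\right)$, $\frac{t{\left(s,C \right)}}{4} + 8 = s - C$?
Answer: $-1180$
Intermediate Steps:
$t{\left(s,C \right)} = -32 - 4 C + 4 s$ ($t{\left(s,C \right)} = -32 + 4 \left(s - C\right) = -32 - \left(- 4 s + 4 C\right) = -32 - 4 C + 4 s$)
$R{\left(M,S \right)} = -21 + 9 M$ ($R{\left(M,S \right)} = -3 + \left(-2 + M\right) \left(3 + 6\right) = -3 + \left(-2 + M\right) 9 = -3 + \left(-18 + 9 M\right) = -21 + 9 M$)
$- T{\left(u{\left(18,-5 \right)},a{\left(10,R{\left(-2,t{\left(5,6 \right)} \right)} \right)} \right)} = - 118 \cdot 10 = \left(-1\right) 1180 = -1180$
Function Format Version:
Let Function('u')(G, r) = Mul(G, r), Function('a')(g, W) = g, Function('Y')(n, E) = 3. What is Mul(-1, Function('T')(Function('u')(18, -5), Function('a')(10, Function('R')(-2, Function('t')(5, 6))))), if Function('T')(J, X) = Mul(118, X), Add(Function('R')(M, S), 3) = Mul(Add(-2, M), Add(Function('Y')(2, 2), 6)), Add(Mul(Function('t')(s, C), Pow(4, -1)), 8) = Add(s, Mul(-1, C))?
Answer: -1180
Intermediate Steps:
Function('t')(s, C) = Add(-32, Mul(-4, C), Mul(4, s)) (Function('t')(s, C) = Add(-32, Mul(4, Add(s, Mul(-1, C)))) = Add(-32, Add(Mul(-4, C), Mul(4, s))) = Add(-32, Mul(-4, C), Mul(4, s)))
Function('R')(M, S) = Add(-21, Mul(9, M)) (Function('R')(M, S) = Add(-3, Mul(Add(-2, M), Add(3, 6))) = Add(-3, Mul(Add(-2, M), 9)) = Add(-3, Add(-18, Mul(9, M))) = Add(-21, Mul(9, M)))
Mul(-1, Function('T')(Function('u')(18, -5), Function('a')(10, Function('R')(-2, Function('t')(5, 6))))) = Mul(-1, Mul(118, 10)) = Mul(-1, 1180) = -1180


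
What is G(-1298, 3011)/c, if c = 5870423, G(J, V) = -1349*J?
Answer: 1751002/5870423 ≈ 0.29828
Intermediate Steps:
G(-1298, 3011)/c = -1349*(-1298)/5870423 = 1751002*(1/5870423) = 1751002/5870423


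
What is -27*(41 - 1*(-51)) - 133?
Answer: -2617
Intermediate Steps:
-27*(41 - 1*(-51)) - 133 = -27*(41 + 51) - 133 = -27*92 - 133 = -2484 - 133 = -2617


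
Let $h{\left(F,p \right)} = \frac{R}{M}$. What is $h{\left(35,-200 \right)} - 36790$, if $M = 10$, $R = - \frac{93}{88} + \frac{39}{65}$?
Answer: $- \frac{161876201}{4400} \approx -36790.0$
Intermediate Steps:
$R = - \frac{201}{440}$ ($R = \left(-93\right) \frac{1}{88} + 39 \cdot \frac{1}{65} = - \frac{93}{88} + \frac{3}{5} = - \frac{201}{440} \approx -0.45682$)
$h{\left(F,p \right)} = - \frac{201}{4400}$ ($h{\left(F,p \right)} = - \frac{201}{440 \cdot 10} = \left(- \frac{201}{440}\right) \frac{1}{10} = - \frac{201}{4400}$)
$h{\left(35,-200 \right)} - 36790 = - \frac{201}{4400} - 36790 = - \frac{161876201}{4400}$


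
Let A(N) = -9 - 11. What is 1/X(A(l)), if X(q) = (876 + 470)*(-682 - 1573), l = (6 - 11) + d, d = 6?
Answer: -1/3035230 ≈ -3.2946e-7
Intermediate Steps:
l = 1 (l = (6 - 11) + 6 = -5 + 6 = 1)
A(N) = -20
X(q) = -3035230 (X(q) = 1346*(-2255) = -3035230)
1/X(A(l)) = 1/(-3035230) = -1/3035230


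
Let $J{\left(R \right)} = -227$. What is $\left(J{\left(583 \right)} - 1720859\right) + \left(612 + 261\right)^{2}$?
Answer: $-958957$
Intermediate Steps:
$\left(J{\left(583 \right)} - 1720859\right) + \left(612 + 261\right)^{2} = \left(-227 - 1720859\right) + \left(612 + 261\right)^{2} = -1721086 + 873^{2} = -1721086 + 762129 = -958957$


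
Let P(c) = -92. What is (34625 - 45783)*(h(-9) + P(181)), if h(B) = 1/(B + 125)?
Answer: 59533509/58 ≈ 1.0264e+6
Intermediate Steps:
h(B) = 1/(125 + B)
(34625 - 45783)*(h(-9) + P(181)) = (34625 - 45783)*(1/(125 - 9) - 92) = -11158*(1/116 - 92) = -11158*(-10671/116) = 59533509/58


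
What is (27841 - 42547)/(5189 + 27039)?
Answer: -7353/16114 ≈ -0.45631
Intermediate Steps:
(27841 - 42547)/(5189 + 27039) = -14706/32228 = -14706*1/32228 = -7353/16114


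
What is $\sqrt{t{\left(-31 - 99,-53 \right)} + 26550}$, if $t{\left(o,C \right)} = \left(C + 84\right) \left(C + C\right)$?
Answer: $4 \sqrt{1454} \approx 152.53$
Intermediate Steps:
$t{\left(o,C \right)} = 2 C \left(84 + C\right)$ ($t{\left(o,C \right)} = \left(84 + C\right) 2 C = 2 C \left(84 + C\right)$)
$\sqrt{t{\left(-31 - 99,-53 \right)} + 26550} = \sqrt{2 \left(-53\right) \left(84 - 53\right) + 26550} = \sqrt{2 \left(-53\right) 31 + 26550} = \sqrt{-3286 + 26550} = \sqrt{23264} = 4 \sqrt{1454}$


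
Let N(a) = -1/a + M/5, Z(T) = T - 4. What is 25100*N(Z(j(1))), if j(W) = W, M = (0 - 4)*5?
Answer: -276100/3 ≈ -92033.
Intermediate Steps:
M = -20 (M = -4*5 = -20)
Z(T) = -4 + T
N(a) = -4 - 1/a (N(a) = -1/a - 20/5 = -1/a - 20*⅕ = -1/a - 4 = -4 - 1/a)
25100*N(Z(j(1))) = 25100*(-4 - 1/(-4 + 1)) = 25100*(-4 - 1/(-3)) = 25100*(-4 - 1*(-⅓)) = 25100*(-4 + ⅓) = 25100*(-11/3) = -276100/3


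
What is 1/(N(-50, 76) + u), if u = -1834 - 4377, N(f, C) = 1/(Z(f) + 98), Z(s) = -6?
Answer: -92/571411 ≈ -0.00016100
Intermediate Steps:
N(f, C) = 1/92 (N(f, C) = 1/(-6 + 98) = 1/92)
u = -6211
1/(N(-50, 76) + u) = 1/(1/92 - 6211) = 1/(-571411/92) = -92/571411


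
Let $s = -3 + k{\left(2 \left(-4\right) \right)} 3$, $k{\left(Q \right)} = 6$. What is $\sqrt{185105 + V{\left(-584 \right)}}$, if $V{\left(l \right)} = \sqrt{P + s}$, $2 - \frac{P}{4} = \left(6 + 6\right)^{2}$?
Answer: $\sqrt{185105 + i \sqrt{553}} \approx 430.24 + 0.027 i$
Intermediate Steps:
$s = 15$ ($s = -3 + 6 \cdot 3 = -3 + 18 = 15$)
$P = -568$ ($P = 8 - 4 \left(6 + 6\right)^{2} = 8 - 4 \cdot 12^{2} = 8 - 576 = -568$)
$V{\left(l \right)} = i \sqrt{553}$ ($V{\left(l \right)} = \sqrt{-568 + 15} = \sqrt{-553} = i \sqrt{553}$)
$\sqrt{185105 + V{\left(-584 \right)}} = \sqrt{185105 + i \sqrt{553}}$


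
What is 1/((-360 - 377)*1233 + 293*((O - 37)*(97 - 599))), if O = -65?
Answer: 1/14094051 ≈ 7.0952e-8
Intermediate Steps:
1/((-360 - 377)*1233 + 293*((O - 37)*(97 - 599))) = 1/((-360 - 377)*1233 + 293*((-65 - 37)*(97 - 599))) = 1/(-737*1233 + 293*(-102*(-502))) = 1/(-908721 + 293*51204) = 1/(-908721 + 15002772) = 1/14094051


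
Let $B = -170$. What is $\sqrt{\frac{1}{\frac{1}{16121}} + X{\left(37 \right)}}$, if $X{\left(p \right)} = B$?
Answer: $\sqrt{15951} \approx 126.3$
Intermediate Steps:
$X{\left(p \right)} = -170$
$\sqrt{\frac{1}{\frac{1}{16121}} + X{\left(37 \right)}} = \sqrt{\frac{1}{\frac{1}{16121}} - 170} = \sqrt{16121 - 170} = \sqrt{15951}$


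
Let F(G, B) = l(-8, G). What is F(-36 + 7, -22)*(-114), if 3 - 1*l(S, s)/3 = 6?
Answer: 1026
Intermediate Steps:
l(S, s) = -9 (l(S, s) = 9 - 3*6 = 9 - 18 = -9)
F(G, B) = -9
F(-36 + 7, -22)*(-114) = -9*(-114) = 1026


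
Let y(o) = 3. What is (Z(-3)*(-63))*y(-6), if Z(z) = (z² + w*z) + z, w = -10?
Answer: -6804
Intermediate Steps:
Z(z) = z² - 9*z (Z(z) = (z² - 10*z) + z = z² - 9*z)
(Z(-3)*(-63))*y(-6) = (-3*(-9 - 3)*(-63))*3 = (-3*(-12)*(-63))*3 = (36*(-63))*3 = -2268*3 = -6804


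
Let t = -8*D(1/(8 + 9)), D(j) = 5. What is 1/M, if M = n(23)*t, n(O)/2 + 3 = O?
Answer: -1/1600 ≈ -0.00062500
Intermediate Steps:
n(O) = -6 + 2*O
t = -40 (t = -8*5 = -40)
M = -1600 (M = (-6 + 2*23)*(-40) = (-6 + 46)*(-40) = 40*(-40) = -1600)
1/M = 1/(-1600) = -1/1600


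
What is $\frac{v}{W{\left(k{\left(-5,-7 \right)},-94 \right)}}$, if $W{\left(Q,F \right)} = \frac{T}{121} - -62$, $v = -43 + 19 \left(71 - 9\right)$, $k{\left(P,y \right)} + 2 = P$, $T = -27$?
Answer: $\frac{27467}{1495} \approx 18.373$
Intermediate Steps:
$k{\left(P,y \right)} = -2 + P$
$v = 1135$ ($v = -43 + 19 \cdot 62 = -43 + 1178 = 1135$)
$W{\left(Q,F \right)} = \frac{7475}{121}$ ($W{\left(Q,F \right)} = - \frac{27}{121} - -62 = \left(-27\right) \frac{1}{121} + 62 = - \frac{27}{121} + 62 = \frac{7475}{121}$)
$\frac{v}{W{\left(k{\left(-5,-7 \right)},-94 \right)}} = \frac{1135}{\frac{7475}{121}} = 1135 \cdot \frac{121}{7475} = \frac{27467}{1495}$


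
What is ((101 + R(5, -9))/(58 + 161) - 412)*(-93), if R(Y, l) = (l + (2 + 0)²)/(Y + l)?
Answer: 11175593/292 ≈ 38273.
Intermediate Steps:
R(Y, l) = (4 + l)/(Y + l) (R(Y, l) = (l + 2²)/(Y + l) = (l + 4)/(Y + l) = (4 + l)/(Y + l))
((101 + R(5, -9))/(58 + 161) - 412)*(-93) = ((101 + (4 - 9)/(5 - 9))/(58 + 161) - 412)*(-93) = ((101 - 5/(-4))/219 - 412)*(-93) = ((101 - ¼*(-5))*(1/219) - 412)*(-93) = ((101 + 5/4)*(1/219) - 412)*(-93) = ((409/4)*(1/219) - 412)*(-93) = (409/876 - 412)*(-93) = -360503/876*(-93) = 11175593/292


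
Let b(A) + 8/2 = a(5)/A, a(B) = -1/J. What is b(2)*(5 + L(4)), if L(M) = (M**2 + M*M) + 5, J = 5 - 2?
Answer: -175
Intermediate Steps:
J = 3
a(B) = -1/3
L(M) = 5 + 2*M**2 (L(M) = (M**2 + M**2) + 5 = 2*M**2 + 5 = 5 + 2*M**2)
b(A) = -4 - 1/(3*A)
b(2)*(5 + L(4)) = (-4 - 1/3/2)*(5 + (5 + 2*4**2)) = (-4 - 1/3*1/2)*(5 + (5 + 2*16)) = (-4 - 1/6)*(5 + (5 + 32)) = -25*(5 + 37)/6 = -25/6*42 = -175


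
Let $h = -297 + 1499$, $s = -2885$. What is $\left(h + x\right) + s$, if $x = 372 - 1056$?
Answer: $-2367$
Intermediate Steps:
$x = -684$ ($x = 372 - 1056 = -684$)
$h = 1202$
$\left(h + x\right) + s = \left(1202 - 684\right) - 2885 = 518 - 2885 = -2367$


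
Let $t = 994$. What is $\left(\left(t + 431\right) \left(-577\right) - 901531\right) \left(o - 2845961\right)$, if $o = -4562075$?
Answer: $12769646503216$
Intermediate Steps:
$\left(\left(t + 431\right) \left(-577\right) - 901531\right) \left(o - 2845961\right) = \left(\left(994 + 431\right) \left(-577\right) - 901531\right) \left(-4562075 - 2845961\right) = \left(1425 \left(-577\right) - 901531\right) \left(-7408036\right) = \left(-822225 - 901531\right) \left(-7408036\right) = \left(-1723756\right) \left(-7408036\right) = 12769646503216$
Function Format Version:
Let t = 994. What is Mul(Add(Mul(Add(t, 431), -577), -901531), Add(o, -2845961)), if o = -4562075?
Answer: 12769646503216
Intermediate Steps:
Mul(Add(Mul(Add(t, 431), -577), -901531), Add(o, -2845961)) = Mul(Add(Mul(Add(994, 431), -577), -901531), Add(-4562075, -2845961)) = Mul(Add(Mul(1425, -577), -901531), -7408036) = Mul(Add(-822225, -901531), -7408036) = Mul(-1723756, -7408036) = 12769646503216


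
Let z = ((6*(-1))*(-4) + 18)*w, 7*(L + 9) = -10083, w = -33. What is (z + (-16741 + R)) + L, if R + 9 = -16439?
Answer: -252171/7 ≈ -36024.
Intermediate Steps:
R = -16448 (R = -9 - 16439 = -16448)
L = -10146/7 (L = -9 + (⅐)*(-10083) = -9 - 10083/7 = -10146/7 ≈ -1449.4)
z = -1386 (z = ((6*(-1))*(-4) + 18)*(-33) = (-6*(-4) + 18)*(-33) = (24 + 18)*(-33) = 42*(-33) = -1386)
(z + (-16741 + R)) + L = (-1386 + (-16741 - 16448)) - 10146/7 = (-1386 - 33189) - 10146/7 = -34575 - 10146/7 = -252171/7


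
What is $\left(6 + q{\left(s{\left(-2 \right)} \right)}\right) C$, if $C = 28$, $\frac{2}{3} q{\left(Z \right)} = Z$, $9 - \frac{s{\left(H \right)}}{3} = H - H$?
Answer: $1302$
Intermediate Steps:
$s{\left(H \right)} = 27$ ($s{\left(H \right)} = 27 - 3 \left(H - H\right) = 27 - 0 = 27 + 0 = 27$)
$q{\left(Z \right)} = \frac{3 Z}{2}$
$\left(6 + q{\left(s{\left(-2 \right)} \right)}\right) C = \left(6 + \frac{3}{2} \cdot 27\right) 28 = \left(6 + \frac{81}{2}\right) 28 = \frac{93}{2} \cdot 28 = 1302$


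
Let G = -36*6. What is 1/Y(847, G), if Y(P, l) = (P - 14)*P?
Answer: 1/705551 ≈ 1.4173e-6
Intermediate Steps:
G = -216
Y(P, l) = P*(-14 + P) (Y(P, l) = (-14 + P)*P = P*(-14 + P))
1/Y(847, G) = 1/(847*(-14 + 847)) = 1/(847*833) = 1/705551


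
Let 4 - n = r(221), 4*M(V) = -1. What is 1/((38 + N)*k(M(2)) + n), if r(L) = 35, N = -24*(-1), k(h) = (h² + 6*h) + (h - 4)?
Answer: -8/3069 ≈ -0.0026067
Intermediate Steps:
M(V) = -¼ (M(V) = (¼)*(-1) = -¼)
k(h) = -4 + h² + 7*h (k(h) = (h² + 6*h) + (-4 + h) = -4 + h² + 7*h)
N = 24
n = -31 (n = 4 - 1*35 = 4 - 35 = -31)
1/((38 + N)*k(M(2)) + n) = 1/((38 + 24)*(-4 + (-¼)² + 7*(-¼)) - 31) = 1/(62*(-4 + 1/16 - 7/4) - 31) = 1/(62*(-91/16) - 31) = 1/(-2821/8 - 31) = 1/(-3069/8) = -8/3069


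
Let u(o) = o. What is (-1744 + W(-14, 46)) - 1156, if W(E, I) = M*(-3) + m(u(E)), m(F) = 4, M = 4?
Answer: -2908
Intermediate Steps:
W(E, I) = -8 (W(E, I) = 4*(-3) + 4 = -12 + 4 = -8)
(-1744 + W(-14, 46)) - 1156 = (-1744 - 8) - 1156 = -1752 - 1156 = -2908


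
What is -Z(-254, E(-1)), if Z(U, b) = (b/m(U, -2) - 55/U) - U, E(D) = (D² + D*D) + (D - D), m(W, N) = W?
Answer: -64569/254 ≈ -254.21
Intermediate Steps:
E(D) = 2*D² (E(D) = (D² + D²) + 0 = 2*D² + 0 = 2*D²)
Z(U, b) = -U - 55/U + b/U (Z(U, b) = (b/U - 55/U) - U = (-55/U + b/U) - U = -U - 55/U + b/U)
-Z(-254, E(-1)) = -(-55 + 2*(-1)² - 1*(-254)²)/(-254) = -(-1)*(-55 + 2*1 - 1*64516)/254 = -(-1)*(-55 + 2 - 64516)/254 = -(-1)*(-64569)/254 = -1*64569/254 = -64569/254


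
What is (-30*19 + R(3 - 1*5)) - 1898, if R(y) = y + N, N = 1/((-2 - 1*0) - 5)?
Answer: -17291/7 ≈ -2470.1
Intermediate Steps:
N = -⅐ (N = 1/((-2 + 0) - 5) = 1/(-2 - 5) = 1/(-7) = -⅐ ≈ -0.14286)
R(y) = -⅐ + y (R(y) = y - ⅐ = -⅐ + y)
(-30*19 + R(3 - 1*5)) - 1898 = (-30*19 + (-⅐ + (3 - 1*5))) - 1898 = (-570 + (-⅐ + (3 - 5))) - 1898 = (-570 + (-⅐ - 2)) - 1898 = (-570 - 15/7) - 1898 = -4005/7 - 1898 = -17291/7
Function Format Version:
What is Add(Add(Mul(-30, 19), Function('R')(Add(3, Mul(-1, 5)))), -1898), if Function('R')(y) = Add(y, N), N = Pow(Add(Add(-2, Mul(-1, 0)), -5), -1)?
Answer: Rational(-17291, 7) ≈ -2470.1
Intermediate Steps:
N = Rational(-1, 7) (N = Pow(Add(Add(-2, 0), -5), -1) = Pow(Add(-2, -5), -1) = Pow(-7, -1) = Rational(-1, 7) ≈ -0.14286)
Function('R')(y) = Add(Rational(-1, 7), y) (Function('R')(y) = Add(y, Rational(-1, 7)) = Add(Rational(-1, 7), y))
Add(Add(Mul(-30, 19), Function('R')(Add(3, Mul(-1, 5)))), -1898) = Add(Add(Mul(-30, 19), Add(Rational(-1, 7), Add(3, Mul(-1, 5)))), -1898) = Add(Add(-570, Add(Rational(-1, 7), Add(3, -5))), -1898) = Add(Add(-570, Add(Rational(-1, 7), -2)), -1898) = Add(Add(-570, Rational(-15, 7)), -1898) = Add(Rational(-4005, 7), -1898) = Rational(-17291, 7)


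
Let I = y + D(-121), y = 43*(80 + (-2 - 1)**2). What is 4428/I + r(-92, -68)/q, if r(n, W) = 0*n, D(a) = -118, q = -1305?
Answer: 4428/3709 ≈ 1.1939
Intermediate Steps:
y = 3827 (y = 43*(80 + (-3)**2) = 43*(80 + 9) = 43*89 = 3827)
r(n, W) = 0
I = 3709 (I = 3827 - 118 = 3709)
4428/I + r(-92, -68)/q = 4428/3709 + 0/(-1305) = 4428*(1/3709) + 0*(-1/1305) = 4428/3709 + 0 = 4428/3709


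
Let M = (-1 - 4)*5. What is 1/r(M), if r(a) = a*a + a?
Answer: 1/600 ≈ 0.0016667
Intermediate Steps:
M = -25 (M = -5*5 = -25)
r(a) = a + a² (r(a) = a² + a = a + a²)
1/r(M) = 1/(-25*(1 - 25)) = 1/(-25*(-24)) = 1/600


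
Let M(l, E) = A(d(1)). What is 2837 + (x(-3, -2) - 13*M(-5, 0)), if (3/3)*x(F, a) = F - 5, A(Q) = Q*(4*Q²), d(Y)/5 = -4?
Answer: 418829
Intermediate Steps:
d(Y) = -20 (d(Y) = 5*(-4) = -20)
A(Q) = 4*Q³
x(F, a) = -5 + F (x(F, a) = F - 5 = -5 + F)
M(l, E) = -32000 (M(l, E) = 4*(-20)³ = 4*(-8000) = -32000)
2837 + (x(-3, -2) - 13*M(-5, 0)) = 2837 + ((-5 - 3) - 13*(-32000)) = 2837 + (-8 + 416000) = 2837 + 415992 = 418829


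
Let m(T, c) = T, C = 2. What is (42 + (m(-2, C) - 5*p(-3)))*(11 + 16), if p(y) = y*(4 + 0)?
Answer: 2700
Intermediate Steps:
p(y) = 4*y (p(y) = y*4 = 4*y)
(42 + (m(-2, C) - 5*p(-3)))*(11 + 16) = (42 + (-2 - 20*(-3)))*(11 + 16) = (42 + (-2 - 5*(-12)))*27 = (42 + (-2 + 60))*27 = (42 + 58)*27 = 100*27 = 2700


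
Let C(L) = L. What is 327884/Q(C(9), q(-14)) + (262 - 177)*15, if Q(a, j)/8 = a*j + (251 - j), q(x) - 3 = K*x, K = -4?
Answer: 1925621/1446 ≈ 1331.7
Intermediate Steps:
q(x) = 3 - 4*x
Q(a, j) = 2008 - 8*j + 8*a*j (Q(a, j) = 8*(a*j + (251 - j)) = 8*(251 - j + a*j) = 2008 - 8*j + 8*a*j)
327884/Q(C(9), q(-14)) + (262 - 177)*15 = 327884/(2008 - 8*(3 - 4*(-14)) + 8*9*(3 - 4*(-14))) + (262 - 177)*15 = 327884/(2008 - 8*(3 + 56) + 8*9*(3 + 56)) + 85*15 = 327884/(2008 - 8*59 + 8*9*59) + 1275 = 327884/(2008 - 472 + 4248) + 1275 = 327884/5784 + 1275 = 327884*(1/5784) + 1275 = 81971/1446 + 1275 = 1925621/1446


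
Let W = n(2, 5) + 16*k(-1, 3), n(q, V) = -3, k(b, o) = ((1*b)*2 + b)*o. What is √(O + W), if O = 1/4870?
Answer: I*√3486379430/4870 ≈ 12.124*I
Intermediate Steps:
k(b, o) = 3*b*o (k(b, o) = (b*2 + b)*o = (2*b + b)*o = (3*b)*o = 3*b*o)
O = 1/4870 ≈ 0.00020534
W = -147 (W = -3 + 16*(3*(-1)*3) = -3 + 16*(-9) = -3 - 144 = -147)
√(O + W) = √(1/4870 - 147) = √(-715889/4870) = I*√3486379430/4870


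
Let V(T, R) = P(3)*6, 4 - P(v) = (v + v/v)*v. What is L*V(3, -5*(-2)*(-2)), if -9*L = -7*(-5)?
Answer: 560/3 ≈ 186.67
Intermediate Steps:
P(v) = 4 - v*(1 + v) (P(v) = 4 - (v + v/v)*v = 4 - (v + 1)*v = 4 - (1 + v)*v = 4 - v*(1 + v))
L = -35/9 (L = -(-7)*(-5)/9 = -⅑*35 = -35/9 ≈ -3.8889)
V(T, R) = -48 (V(T, R) = (4 - 1*3 - 1*3²)*6 = (4 - 3 - 1*9)*6 = (4 - 3 - 9)*6 = -8*6 = -48)
L*V(3, -5*(-2)*(-2)) = -35/9*(-48) = 560/3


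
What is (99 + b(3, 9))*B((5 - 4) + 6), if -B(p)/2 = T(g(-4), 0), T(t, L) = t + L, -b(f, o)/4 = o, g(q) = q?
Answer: 504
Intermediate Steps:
b(f, o) = -4*o
T(t, L) = L + t
B(p) = 8 (B(p) = -2*(0 - 4) = -2*(-4) = 8)
(99 + b(3, 9))*B((5 - 4) + 6) = (99 - 4*9)*8 = (99 - 36)*8 = 63*8 = 504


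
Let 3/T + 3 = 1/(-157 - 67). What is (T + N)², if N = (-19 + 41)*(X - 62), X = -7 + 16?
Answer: 616837452100/452929 ≈ 1.3619e+6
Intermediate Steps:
X = 9
T = -672/673 (T = 3/(-3 + 1/(-157 - 67)) = 3/(-3 + 1/(-224)) = 3/(-3 - 1/224) = 3/(-673/224) = 3*(-224/673) = -672/673 ≈ -0.99851)
N = -1166 (N = (-19 + 41)*(9 - 62) = 22*(-53) = -1166)
(T + N)² = (-672/673 - 1166)² = (-785390/673)² = 616837452100/452929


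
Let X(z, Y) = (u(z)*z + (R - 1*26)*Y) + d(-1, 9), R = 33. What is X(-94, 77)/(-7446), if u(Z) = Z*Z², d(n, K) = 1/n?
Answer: -39037717/3723 ≈ -10486.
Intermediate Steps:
u(Z) = Z³
X(z, Y) = -1 + z⁴ + 7*Y (X(z, Y) = (z³*z + (33 - 1*26)*Y) + 1/(-1) = (z⁴ + (33 - 26)*Y) - 1 = (z⁴ + 7*Y) - 1 = -1 + z⁴ + 7*Y)
X(-94, 77)/(-7446) = (-1 + (-94)⁴ + 7*77)/(-7446) = (-1 + 78074896 + 539)*(-1/7446) = 78075434*(-1/7446) = -39037717/3723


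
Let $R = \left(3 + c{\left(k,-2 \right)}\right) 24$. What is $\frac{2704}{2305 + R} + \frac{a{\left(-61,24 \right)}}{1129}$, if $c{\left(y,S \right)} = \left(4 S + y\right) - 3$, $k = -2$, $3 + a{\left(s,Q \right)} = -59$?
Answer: $\frac{2924786}{2331385} \approx 1.2545$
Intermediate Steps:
$a{\left(s,Q \right)} = -62$ ($a{\left(s,Q \right)} = -3 - 59 = -62$)
$c{\left(y,S \right)} = -3 + y + 4 S$ ($c{\left(y,S \right)} = \left(y + 4 S\right) - 3 = -3 + y + 4 S$)
$R = -240$ ($R = \left(3 - 13\right) 24 = \left(-10\right) 24 = -240$)
$\frac{2704}{2305 + R} + \frac{a{\left(-61,24 \right)}}{1129} = \frac{2704}{2305 - 240} - \frac{62}{1129} = \frac{2704}{2065} - \frac{62}{1129} = \frac{2924786}{2331385}$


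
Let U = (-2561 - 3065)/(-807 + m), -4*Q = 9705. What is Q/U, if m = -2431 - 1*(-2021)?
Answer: -11810985/22504 ≈ -524.84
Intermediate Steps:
Q = -9705/4 (Q = -1/4*9705 = -9705/4 ≈ -2426.3)
m = -410 (m = -2431 + 2021 = -410)
U = 5626/1217 (U = (-2561 - 3065)/(-807 - 410) = -5626/(-1217) = -5626*(-1/1217) = 5626/1217 ≈ 4.6228)
Q/U = -9705/(4*5626/1217) = -9705/4*1217/5626 = -11810985/22504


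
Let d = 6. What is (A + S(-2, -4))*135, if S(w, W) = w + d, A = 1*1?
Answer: 675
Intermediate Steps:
A = 1
S(w, W) = 6 + w (S(w, W) = w + 6 = 6 + w)
(A + S(-2, -4))*135 = (1 + (6 - 2))*135 = (1 + 4)*135 = 5*135 = 675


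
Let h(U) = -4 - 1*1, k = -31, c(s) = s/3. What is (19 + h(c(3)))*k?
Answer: -434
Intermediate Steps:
c(s) = s/3 (c(s) = s*(⅓) = s/3)
h(U) = -5 (h(U) = -4 - 1 = -5)
(19 + h(c(3)))*k = (19 - 5)*(-31) = 14*(-31) = -434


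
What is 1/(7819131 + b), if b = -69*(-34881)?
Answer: 1/10225920 ≈ 9.7791e-8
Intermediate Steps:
b = 2406789
1/(7819131 + b) = 1/(7819131 + 2406789) = 1/10225920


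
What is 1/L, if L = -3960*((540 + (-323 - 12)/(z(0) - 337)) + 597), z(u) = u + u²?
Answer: -337/1518675840 ≈ -2.2190e-7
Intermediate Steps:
L = -1518675840/337 (L = -3960*((540 + (-323 - 12)/(0*(1 + 0) - 337)) + 597) = -3960*((540 - 335/(0*1 - 337)) + 597) = -3960*((540 - 335/(0 - 337)) + 597) = -3960*((540 - 335/(-337)) + 597) = -3960*((540 - 335*(-1/337)) + 597) = -3960*((540 + 335/337) + 597) = -3960*(182315/337 + 597) = -3960*383504/337 = -1518675840/337 ≈ -4.5065e+6)
1/L = 1/(-1518675840/337) = -337/1518675840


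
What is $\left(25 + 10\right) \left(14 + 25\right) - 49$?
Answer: $1316$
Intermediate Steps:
$\left(25 + 10\right) \left(14 + 25\right) - 49 = 35 \cdot 39 - 49 = 1365 - 49 = 1316$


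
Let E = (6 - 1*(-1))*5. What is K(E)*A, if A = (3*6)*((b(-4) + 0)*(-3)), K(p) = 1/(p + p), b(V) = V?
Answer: 108/35 ≈ 3.0857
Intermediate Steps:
E = 35 (E = (6 + 1)*5 = 7*5 = 35)
K(p) = 1/(2*p)
A = 216 (A = (3*6)*((-4 + 0)*(-3)) = 18*(-4*(-3)) = 18*12 = 216)
K(E)*A = ((½)/35)*216 = ((½)*(1/35))*216 = (1/70)*216 = 108/35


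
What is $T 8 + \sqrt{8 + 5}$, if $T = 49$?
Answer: $392 + \sqrt{13} \approx 395.61$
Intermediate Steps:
$T 8 + \sqrt{8 + 5} = 49 \cdot 8 + \sqrt{8 + 5} = 392 + \sqrt{13}$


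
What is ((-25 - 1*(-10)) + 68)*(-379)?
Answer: -20087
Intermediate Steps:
((-25 - 1*(-10)) + 68)*(-379) = ((-25 + 10) + 68)*(-379) = (-15 + 68)*(-379) = 53*(-379) = -20087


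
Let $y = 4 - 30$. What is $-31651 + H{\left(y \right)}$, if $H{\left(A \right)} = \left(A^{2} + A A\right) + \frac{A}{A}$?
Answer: $-30298$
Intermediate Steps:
$y = -26$ ($y = 4 - 30 = -26$)
$H{\left(A \right)} = 1 + 2 A^{2}$ ($H{\left(A \right)} = \left(A^{2} + A^{2}\right) + 1 = 2 A^{2} + 1 = 1 + 2 A^{2}$)
$-31651 + H{\left(y \right)} = -31651 + \left(1 + 2 \left(-26\right)^{2}\right) = -31651 + \left(1 + 2 \cdot 676\right) = -31651 + \left(1 + 1352\right) = -31651 + 1353 = -30298$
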